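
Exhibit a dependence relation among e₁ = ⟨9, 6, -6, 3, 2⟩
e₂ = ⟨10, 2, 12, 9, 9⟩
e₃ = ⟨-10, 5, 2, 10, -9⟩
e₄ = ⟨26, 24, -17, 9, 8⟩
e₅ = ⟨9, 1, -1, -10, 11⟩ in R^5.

Solve the homogeneous system with e₁, e₂, e₃, e₄, e₅ as columns by row-reducing the coefficient matrix.
One solution (up to scaling) is (3, 0, 1, -1, 1).

3e₁ + e₃ - e₄ + e₅ = 0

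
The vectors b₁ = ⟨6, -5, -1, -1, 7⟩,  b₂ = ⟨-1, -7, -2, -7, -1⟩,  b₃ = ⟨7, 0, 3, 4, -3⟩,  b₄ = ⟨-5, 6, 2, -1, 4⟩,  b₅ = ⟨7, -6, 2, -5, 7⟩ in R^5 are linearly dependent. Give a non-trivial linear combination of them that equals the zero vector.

b₁ + b₂ + b₃ + b₄ - b₅ = 0

Write the vectors as columns of a matrix and find a nonzero vector in its null space.
A generator of the null space is (1, 1, 1, 1, -1).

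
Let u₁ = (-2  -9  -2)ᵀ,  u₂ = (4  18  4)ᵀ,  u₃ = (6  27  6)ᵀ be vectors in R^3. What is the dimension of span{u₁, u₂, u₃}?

Apply Gaussian elimination to the matrix whose rows are u₁, u₂, u₃.
Reduction leaves 1 leading entry, giving rank 1.

1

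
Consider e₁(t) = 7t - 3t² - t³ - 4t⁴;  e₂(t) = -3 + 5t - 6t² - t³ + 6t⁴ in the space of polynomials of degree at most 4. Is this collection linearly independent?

linearly independent

Take coordinates with respect to the standard basis {1, t, …, t⁴}.
Place the vectors as rows of a 2×5 matrix and reduce to echelon form.
The reduction yields 2 nonzero rows, so the rank is 2.
Since rank = 2 (the number of vectors), the set is linearly independent.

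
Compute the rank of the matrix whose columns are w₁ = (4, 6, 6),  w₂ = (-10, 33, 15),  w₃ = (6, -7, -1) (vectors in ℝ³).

Row-reduce the 3×3 matrix with these as rows.
Exactly 2 pivots survive; hence the rank is 2.

2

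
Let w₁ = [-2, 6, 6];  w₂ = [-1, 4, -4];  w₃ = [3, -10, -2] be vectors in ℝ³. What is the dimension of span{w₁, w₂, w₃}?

dim = 2

Put the 3×3 matrix [w₁|w₂|w₃] into echelon form.
The echelon form has 2 nonzero rows, so the rank is 2.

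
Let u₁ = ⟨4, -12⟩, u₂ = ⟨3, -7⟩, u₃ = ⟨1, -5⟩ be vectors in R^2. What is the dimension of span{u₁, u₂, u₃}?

dim = 2

Put the 2×3 matrix [u₁|u₂|u₃] into echelon form.
The echelon form has 2 nonzero rows, so the rank is 2.
(With 3 elements in a 2-dimensional space the rank is at most 2.)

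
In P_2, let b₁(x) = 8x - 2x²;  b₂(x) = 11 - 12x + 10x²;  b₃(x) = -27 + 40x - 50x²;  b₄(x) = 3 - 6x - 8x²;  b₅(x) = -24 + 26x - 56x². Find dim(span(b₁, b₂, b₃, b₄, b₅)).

3

Pass to coordinate vectors with respect to the basis {1, x, x²}.
Row-reduce the 5×3 matrix with these as rows.
Exactly 3 pivots survive; hence the rank is 3.
(With 5 elements in a 3-dimensional space the rank is at most 3.)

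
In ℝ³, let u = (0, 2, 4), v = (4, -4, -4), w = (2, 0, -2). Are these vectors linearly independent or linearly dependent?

Form the 3×3 matrix with these as columns; its determinant is 32.
A nonzero determinant means the columns are linearly independent.

linearly independent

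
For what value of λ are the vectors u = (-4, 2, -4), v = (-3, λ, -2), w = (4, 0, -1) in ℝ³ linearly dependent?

λ = 11/10

The set is linearly dependent precisely when det[u; v; w] = 0.
Cofactor expansion gives det = 20*λ - 22.
Setting this to zero gives λ = 11/10.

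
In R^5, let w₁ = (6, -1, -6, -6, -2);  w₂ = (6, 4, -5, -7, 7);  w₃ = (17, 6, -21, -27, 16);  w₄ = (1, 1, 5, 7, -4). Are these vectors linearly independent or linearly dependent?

linearly dependent

Row-reduce the matrix whose columns are w₁, w₂, w₃, w₄.
The reduction yields 3 nonzero rows, so the rank is 3.
Since rank 3 < 4, the set is linearly dependent.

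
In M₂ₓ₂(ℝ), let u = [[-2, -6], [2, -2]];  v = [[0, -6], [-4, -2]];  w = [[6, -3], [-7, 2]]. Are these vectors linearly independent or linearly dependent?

Take coordinates with respect to the standard basis {E₁₁, E₁₂, E₂₁, E₂₂}.
Place the vectors as rows of a 3×4 matrix and reduce to echelon form.
The reduction yields 3 nonzero rows, so the rank is 3.
Since rank = 3 (the number of vectors), the set is linearly independent.

linearly independent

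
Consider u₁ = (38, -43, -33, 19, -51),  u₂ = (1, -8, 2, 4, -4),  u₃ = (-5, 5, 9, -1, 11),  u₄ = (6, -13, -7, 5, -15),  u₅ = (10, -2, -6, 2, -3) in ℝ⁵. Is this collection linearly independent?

linearly dependent

The matrix [u₁|u₂|u₃|u₄|u₅] has determinant 0.
A zero determinant means the columns are linearly dependent.
Indeed u₂ - u₃ - u₄ = 0.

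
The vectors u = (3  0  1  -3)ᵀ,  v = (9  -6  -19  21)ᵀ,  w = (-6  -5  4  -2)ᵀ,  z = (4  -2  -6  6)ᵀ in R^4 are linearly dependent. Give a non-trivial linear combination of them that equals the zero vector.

u + v - 3z = 0

Set up α₁u + … + α₄z = 0 and solve the homogeneous system.
One solution (up to scaling) is (1, 1, 0, -3).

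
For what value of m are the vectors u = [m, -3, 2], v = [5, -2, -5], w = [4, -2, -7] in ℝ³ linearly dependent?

The set is linearly dependent precisely when det[u; v; w] = 0.
Expanding, det = 4*m - 49.
Setting this to zero gives m = 49/4.

m = 49/4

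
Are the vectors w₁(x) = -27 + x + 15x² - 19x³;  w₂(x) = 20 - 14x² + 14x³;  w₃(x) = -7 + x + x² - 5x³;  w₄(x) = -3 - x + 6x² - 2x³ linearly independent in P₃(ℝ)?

linearly dependent

Take coordinates with respect to the standard basis {1, x, …, x³}.
The matrix [w₁|w₂|w₃|w₄] has determinant 0.
A zero determinant means the columns are linearly dependent.
Indeed w₁ + w₂ - w₃ = 0.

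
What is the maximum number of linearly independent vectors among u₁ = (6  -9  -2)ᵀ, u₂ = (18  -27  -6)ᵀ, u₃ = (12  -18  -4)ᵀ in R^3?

1

Apply Gaussian elimination to the matrix whose rows are u₁, u₂, u₃.
The echelon form has 1 nonzero row, so the rank is 1.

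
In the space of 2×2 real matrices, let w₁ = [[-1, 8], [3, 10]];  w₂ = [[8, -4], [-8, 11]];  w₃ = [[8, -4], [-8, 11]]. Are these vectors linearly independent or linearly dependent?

linearly dependent

Take coordinates with respect to the standard basis {E₁₁, E₁₂, E₂₁, E₂₂}.
Two of the vectors are equal, giving an immediate dependence.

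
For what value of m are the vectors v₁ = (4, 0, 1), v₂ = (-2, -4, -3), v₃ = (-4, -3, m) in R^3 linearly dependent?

Dependence holds iff the 3×3 matrix [v₁ v₂ v₃] is singular.
Expanding, det = -16*m - 46.
This vanishes exactly when m = -23/8.

m = -23/8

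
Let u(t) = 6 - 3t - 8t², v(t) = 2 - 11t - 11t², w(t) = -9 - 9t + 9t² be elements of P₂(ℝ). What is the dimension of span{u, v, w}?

Pass to coordinate vectors with respect to the basis {1, t, t²}.
Row-reduce the 3×3 matrix with these as rows.
The echelon form has 3 nonzero rows, so the rank is 3.

3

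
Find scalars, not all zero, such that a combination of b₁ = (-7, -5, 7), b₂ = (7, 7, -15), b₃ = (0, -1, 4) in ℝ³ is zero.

Row-reduce the matrix with b₁, b₂, b₃ as columns; the null space gives the coefficients.
The free variable yields coefficients (1, 1, 2) (any nonzero multiple also works).

b₁ + b₂ + 2b₃ = 0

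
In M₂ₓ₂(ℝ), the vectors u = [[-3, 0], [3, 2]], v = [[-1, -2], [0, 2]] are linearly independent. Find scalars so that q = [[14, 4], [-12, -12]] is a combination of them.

Take coordinate vectors relative to {E₁₁, E₁₂, E₂₁, E₂₂}.
Write q = α₁u + α₂v and equate components.
Back-substitution yields (α₁, α₂) = (-4, -2).

q = -4u - 2v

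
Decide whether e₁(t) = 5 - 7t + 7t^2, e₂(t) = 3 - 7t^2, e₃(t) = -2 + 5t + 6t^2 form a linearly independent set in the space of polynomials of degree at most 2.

linearly independent

Write each element as a coordinate vector in ℝ³ using {1, t, t^2}.
Form the 3×3 matrix with these as columns; its determinant is 308.
A nonzero determinant means the columns are linearly independent.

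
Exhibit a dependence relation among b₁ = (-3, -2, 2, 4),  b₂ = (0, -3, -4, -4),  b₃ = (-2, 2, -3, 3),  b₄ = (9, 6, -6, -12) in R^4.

Write the vectors as columns of a matrix and find a nonzero vector in its null space.
The free variable yields coefficients (3, 0, 0, 1) (any nonzero multiple also works).

3b₁ + b₄ = 0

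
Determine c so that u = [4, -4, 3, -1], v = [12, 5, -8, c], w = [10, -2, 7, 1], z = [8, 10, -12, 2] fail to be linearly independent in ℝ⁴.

Place the vectors as rows of a 4×4 matrix; dependence ⇔ determinant zero.
Expanding, det = 420 - 540*c.
Solving 420 - 540*c = 0 yields c = 7/9.

c = 7/9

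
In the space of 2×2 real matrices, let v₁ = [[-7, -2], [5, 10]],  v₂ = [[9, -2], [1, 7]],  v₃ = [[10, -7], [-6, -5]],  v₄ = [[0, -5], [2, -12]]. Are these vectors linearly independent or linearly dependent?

linearly independent

Take coordinates with respect to the standard basis {E₁₁, E₁₂, E₂₁, E₂₂}.
Place the vectors as rows of a 4×4 matrix and reduce to echelon form.
The reduction yields 4 nonzero rows, so the rank is 4.
Since rank = 4 (the number of vectors), the set is linearly independent.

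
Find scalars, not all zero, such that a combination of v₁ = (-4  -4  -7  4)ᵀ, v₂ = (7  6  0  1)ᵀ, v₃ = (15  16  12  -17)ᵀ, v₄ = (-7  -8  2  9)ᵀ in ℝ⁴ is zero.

Write the vectors as columns of a matrix and find a nonzero vector in its null space.
A generator of the null space is (2, 0, 1, 1).

2v₁ + v₃ + v₄ = 0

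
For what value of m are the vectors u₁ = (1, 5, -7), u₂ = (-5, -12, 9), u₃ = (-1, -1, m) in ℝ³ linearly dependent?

The set is linearly dependent precisely when det[u₁; u₂; u₃] = 0.
Expanding, det = 13*m + 13.
Setting this to zero gives m = -1.

m = -1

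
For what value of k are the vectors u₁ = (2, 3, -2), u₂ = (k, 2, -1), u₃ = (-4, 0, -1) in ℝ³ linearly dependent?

k = 8/3

The set is linearly dependent precisely when det[u₁; u₂; u₃] = 0.
Expanding, det = 3*k - 8.
Setting this to zero gives k = 8/3.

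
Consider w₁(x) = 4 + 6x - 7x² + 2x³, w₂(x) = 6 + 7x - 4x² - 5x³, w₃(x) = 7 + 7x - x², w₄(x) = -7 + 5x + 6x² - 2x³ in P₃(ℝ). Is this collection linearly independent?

linearly independent

Write each element as a coordinate vector in ℝ⁴ using {1, x, …, x³}.
Form the 4×4 matrix with these as columns; its determinant is 3646.
A nonzero determinant means the columns are linearly independent.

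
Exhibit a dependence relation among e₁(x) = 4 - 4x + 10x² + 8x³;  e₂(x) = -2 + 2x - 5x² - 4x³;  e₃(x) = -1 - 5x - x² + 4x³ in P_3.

e₁ + 2e₂ = 0

Write each element as a vector in ℝ⁴ using {1, x, …, x³}.
Set up α₁e₁ + … + α₃e₃ = 0 and solve the homogeneous system.
A generator of the null space is (1, 2, 0).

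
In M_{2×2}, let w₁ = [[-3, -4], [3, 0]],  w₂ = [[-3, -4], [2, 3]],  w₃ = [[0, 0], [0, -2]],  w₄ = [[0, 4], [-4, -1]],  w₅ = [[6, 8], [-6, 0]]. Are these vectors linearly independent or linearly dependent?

Write each element as a coordinate vector in ℝ⁴ using {E₁₁, E₁₂, E₂₁, E₂₂}.
There are 5 vectors in a 4-dimensional space, so they cannot be linearly independent.

linearly dependent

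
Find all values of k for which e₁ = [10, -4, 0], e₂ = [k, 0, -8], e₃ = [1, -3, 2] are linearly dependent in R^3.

Dependence holds iff the 3×3 matrix [e₁ e₂ e₃] is singular.
Expanding, det = 8*k - 208.
This vanishes exactly when k = 26.

k = 26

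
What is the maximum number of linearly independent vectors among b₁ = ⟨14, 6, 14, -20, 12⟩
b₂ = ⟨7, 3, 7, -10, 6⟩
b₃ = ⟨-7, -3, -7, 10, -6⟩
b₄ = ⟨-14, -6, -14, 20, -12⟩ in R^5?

Apply Gaussian elimination to the matrix whose rows are b₁, b₂, b₃, b₄.
Reduction leaves 1 leading entry, giving rank 1.

1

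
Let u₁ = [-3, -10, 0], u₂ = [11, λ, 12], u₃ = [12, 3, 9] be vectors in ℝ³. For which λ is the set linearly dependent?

λ = -38/3

The set is linearly dependent precisely when det[u₁; u₂; u₃] = 0.
The determinant works out to -27*λ - 342.
Setting this to zero gives λ = -38/3.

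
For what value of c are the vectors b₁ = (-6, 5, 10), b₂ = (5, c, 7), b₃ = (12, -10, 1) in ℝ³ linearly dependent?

c = -25/6

Place the vectors as rows of a 3×3 matrix; dependence ⇔ determinant zero.
Cofactor expansion gives det = -126*c - 525.
Solving -126*c - 525 = 0 yields c = -25/6.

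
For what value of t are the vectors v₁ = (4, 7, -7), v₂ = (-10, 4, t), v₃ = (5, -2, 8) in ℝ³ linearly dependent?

t = -16

Place the vectors as rows of a 3×3 matrix; dependence ⇔ determinant zero.
Expanding, det = 43*t + 688.
Setting this to zero gives t = -16.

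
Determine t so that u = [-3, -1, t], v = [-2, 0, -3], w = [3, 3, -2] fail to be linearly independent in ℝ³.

Dependence holds iff the 3×3 matrix [u v w] is singular.
Cofactor expansion gives det = -6*t - 14.
Solving -6*t - 14 = 0 yields t = -7/3.

t = -7/3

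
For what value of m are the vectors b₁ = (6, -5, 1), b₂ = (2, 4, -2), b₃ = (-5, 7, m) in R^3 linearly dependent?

Place the vectors as rows of a 3×3 matrix; dependence ⇔ determinant zero.
Cofactor expansion gives det = 34*m + 68.
Solving 34*m + 68 = 0 yields m = -2.

m = -2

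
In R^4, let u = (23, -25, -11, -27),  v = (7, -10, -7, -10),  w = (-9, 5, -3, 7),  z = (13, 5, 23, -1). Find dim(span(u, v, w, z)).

2

Form the matrix with u, v, w, z as columns and reduce.
There are 2 pivot columns, so rank = 2.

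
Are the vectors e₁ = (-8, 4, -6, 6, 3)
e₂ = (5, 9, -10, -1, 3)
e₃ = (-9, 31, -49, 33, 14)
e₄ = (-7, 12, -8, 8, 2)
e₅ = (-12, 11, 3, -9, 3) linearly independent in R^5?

linearly dependent

Form the 5×5 matrix with these as columns; its determinant is 0.
A zero determinant means the columns are linearly dependent.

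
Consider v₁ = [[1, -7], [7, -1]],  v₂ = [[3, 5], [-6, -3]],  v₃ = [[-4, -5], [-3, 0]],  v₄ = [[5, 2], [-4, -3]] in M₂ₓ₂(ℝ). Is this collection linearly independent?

Take coordinates with respect to the standard basis {E₁₁, E₁₂, E₂₁, E₂₂}.
The matrix [v₁|v₂|v₃|v₄] has determinant -542.
A nonzero determinant means the columns are linearly independent.

linearly independent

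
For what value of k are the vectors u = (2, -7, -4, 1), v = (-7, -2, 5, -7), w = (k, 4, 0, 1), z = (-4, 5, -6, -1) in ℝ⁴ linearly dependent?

Place the vectors as rows of a 4×4 matrix; dependence ⇔ determinant zero.
Cofactor expansion gives det = 464*k - 116.
Setting this to zero gives k = 1/4.

k = 1/4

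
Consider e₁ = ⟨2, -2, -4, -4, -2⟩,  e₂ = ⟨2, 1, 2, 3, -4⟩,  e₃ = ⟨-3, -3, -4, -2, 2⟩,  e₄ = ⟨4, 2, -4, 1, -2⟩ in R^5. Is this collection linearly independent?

Row-reduce the matrix whose columns are e₁, e₂, e₃, e₄.
The reduction yields 4 nonzero rows, so the rank is 4.
Since rank = 4 (the number of vectors), the set is linearly independent.

linearly independent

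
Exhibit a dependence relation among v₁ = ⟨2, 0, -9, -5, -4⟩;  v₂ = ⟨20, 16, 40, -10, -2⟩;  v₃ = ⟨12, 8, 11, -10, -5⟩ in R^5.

Set up α₁v₁ + … + α₃v₃ = 0 and solve the homogeneous system.
A generator of the null space is (2, 1, -2).

2v₁ + v₂ - 2v₃ = 0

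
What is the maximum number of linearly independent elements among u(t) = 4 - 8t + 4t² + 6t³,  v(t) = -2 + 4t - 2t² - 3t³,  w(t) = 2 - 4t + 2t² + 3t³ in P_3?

1

Represent each element by its coordinate vector in ℝ⁴.
Put the 4×3 matrix [u|v|w] into echelon form.
There is 1 pivot column, so rank = 1.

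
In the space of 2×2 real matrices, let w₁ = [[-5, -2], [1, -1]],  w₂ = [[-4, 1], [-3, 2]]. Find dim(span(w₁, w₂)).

2

Use coordinates relative to {E₁₁, E₁₂, E₂₁, E₂₂}.
Apply Gaussian elimination to the matrix whose rows are w₁, w₂.
Reduction leaves 2 leading entries, giving rank 2.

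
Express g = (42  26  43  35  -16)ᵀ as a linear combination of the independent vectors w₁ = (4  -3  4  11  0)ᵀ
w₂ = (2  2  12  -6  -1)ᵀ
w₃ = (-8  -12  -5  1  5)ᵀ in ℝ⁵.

Solve the system with w₁, w₂, w₃ as columns and g as the right-hand side.
Back-substitution yields (α₁, α₂, α₃) = (4, 1, -3).

g = 4w₁ + w₂ - 3w₃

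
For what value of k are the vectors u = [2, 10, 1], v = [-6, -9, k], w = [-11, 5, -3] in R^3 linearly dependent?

The set is linearly dependent precisely when det[u; v; w] = 0.
The determinant works out to -120*k - 255.
Solving -120*k - 255 = 0 yields k = -17/8.

k = -17/8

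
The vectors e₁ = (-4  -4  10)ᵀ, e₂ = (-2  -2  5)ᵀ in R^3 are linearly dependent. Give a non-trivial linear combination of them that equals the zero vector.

Set up α₁e₁ + α₂e₂ = 0 and solve the homogeneous system.
The free variable yields coefficients (1, -2) (any nonzero multiple also works).

e₁ - 2e₂ = 0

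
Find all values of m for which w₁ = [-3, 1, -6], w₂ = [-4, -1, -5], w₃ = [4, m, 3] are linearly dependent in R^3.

m = 23/9

Dependence holds iff the 3×3 matrix [w₁ w₂ w₃] is singular.
The determinant works out to 9*m - 23.
This vanishes exactly when m = 23/9.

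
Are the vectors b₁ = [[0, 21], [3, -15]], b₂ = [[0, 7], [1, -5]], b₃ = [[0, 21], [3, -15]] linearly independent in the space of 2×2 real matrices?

linearly dependent

Take coordinates with respect to the standard basis {E₁₁, E₁₂, E₂₁, E₂₂}.
Place the vectors as rows of a 3×4 matrix and reduce to echelon form.
The reduction yields 1 nonzero row, so the rank is 1.
Since rank 1 < 3, the set is linearly dependent.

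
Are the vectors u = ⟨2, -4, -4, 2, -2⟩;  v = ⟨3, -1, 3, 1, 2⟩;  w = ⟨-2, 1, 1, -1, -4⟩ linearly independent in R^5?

linearly independent

Row-reduce the matrix whose columns are u, v, w.
The reduction yields 3 nonzero rows, so the rank is 3.
Since rank = 3 (the number of vectors), the set is linearly independent.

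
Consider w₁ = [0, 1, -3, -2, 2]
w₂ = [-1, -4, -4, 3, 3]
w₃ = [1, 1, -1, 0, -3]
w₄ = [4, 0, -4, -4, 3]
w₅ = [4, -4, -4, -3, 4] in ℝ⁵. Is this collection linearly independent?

Form the 5×5 matrix with these as columns; its determinant is -598.
A nonzero determinant means the columns are linearly independent.

linearly independent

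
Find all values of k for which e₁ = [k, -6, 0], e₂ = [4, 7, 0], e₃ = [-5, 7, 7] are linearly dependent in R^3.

k = -24/7

Dependence holds iff the 3×3 matrix [e₁ e₂ e₃] is singular.
Cofactor expansion gives det = 49*k + 168.
This vanishes exactly when k = -24/7.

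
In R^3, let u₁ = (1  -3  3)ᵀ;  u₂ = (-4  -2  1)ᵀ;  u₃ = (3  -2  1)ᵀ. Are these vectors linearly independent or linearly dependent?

linearly independent

Place the vectors as rows of a 3×3 matrix and reduce to echelon form.
The reduction yields 3 nonzero rows, so the rank is 3.
Since rank = 3 (the number of vectors), the set is linearly independent.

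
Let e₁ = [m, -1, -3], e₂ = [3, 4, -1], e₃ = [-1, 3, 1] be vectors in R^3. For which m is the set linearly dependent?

Place the vectors as rows of a 3×3 matrix; dependence ⇔ determinant zero.
The determinant works out to 7*m - 37.
Solving 7*m - 37 = 0 yields m = 37/7.

m = 37/7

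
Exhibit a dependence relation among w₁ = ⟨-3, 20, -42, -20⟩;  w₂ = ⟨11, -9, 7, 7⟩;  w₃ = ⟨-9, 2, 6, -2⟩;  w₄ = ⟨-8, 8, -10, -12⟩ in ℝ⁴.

Row-reduce the matrix with w₁, w₂, w₃, w₄ as columns; the null space gives the coefficients.
The free variable yields coefficients (1, 2, 3, -1) (any nonzero multiple also works).

w₁ + 2w₂ + 3w₃ - w₄ = 0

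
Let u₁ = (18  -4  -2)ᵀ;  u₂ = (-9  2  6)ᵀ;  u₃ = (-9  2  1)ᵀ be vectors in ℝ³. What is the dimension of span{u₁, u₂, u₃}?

dim = 2

Row-reduce the 3×3 matrix with these as rows.
Exactly 2 pivots survive; hence the rank is 2.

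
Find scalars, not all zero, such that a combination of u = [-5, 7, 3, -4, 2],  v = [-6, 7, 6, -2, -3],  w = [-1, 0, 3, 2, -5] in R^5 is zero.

u - v + w = 0

Set up α₁u + … + α₃w = 0 and solve the homogeneous system.
A generator of the null space is (1, -1, 1).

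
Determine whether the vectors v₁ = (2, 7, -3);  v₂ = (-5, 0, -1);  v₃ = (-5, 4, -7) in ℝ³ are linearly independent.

linearly independent

Place the vectors as rows of a 3×3 matrix and reduce to echelon form.
The reduction yields 3 nonzero rows, so the rank is 3.
Since rank = 3 (the number of vectors), the set is linearly independent.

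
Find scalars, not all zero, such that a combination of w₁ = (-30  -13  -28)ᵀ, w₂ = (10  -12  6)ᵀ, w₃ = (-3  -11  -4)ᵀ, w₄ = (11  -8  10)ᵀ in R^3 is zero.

Write the vectors as columns of a matrix and find a nonzero vector in its null space.
One solution (up to scaling) is (1, 1, -3, 1).

w₁ + w₂ - 3w₃ + w₄ = 0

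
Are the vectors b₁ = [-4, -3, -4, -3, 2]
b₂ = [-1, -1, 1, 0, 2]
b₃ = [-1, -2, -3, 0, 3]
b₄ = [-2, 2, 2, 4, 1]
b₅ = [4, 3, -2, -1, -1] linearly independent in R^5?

linearly independent

Form the 5×5 matrix with these as columns; its determinant is -566.
A nonzero determinant means the columns are linearly independent.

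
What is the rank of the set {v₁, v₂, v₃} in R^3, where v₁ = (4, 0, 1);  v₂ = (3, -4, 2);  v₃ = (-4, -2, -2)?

rank 3

Form the matrix with v₁, v₂, v₃ as columns and reduce.
There are 3 pivot columns, so rank = 3.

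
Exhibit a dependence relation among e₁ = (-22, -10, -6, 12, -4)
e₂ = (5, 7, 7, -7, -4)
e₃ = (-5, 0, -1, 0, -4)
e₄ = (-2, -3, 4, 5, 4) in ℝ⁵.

Solve the homogeneous system with e₁, e₂, e₃, e₄ as columns by row-reducing the coefficient matrix.
One solution (up to scaling) is (1, 1, -3, -1).

e₁ + e₂ - 3e₃ - e₄ = 0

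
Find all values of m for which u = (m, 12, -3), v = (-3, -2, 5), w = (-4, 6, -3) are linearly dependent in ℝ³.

The vectors are dependent exactly when the determinant of the matrix with rows u, v, w vanishes.
The determinant works out to -24*m - 270.
Solving -24*m - 270 = 0 yields m = -45/4.

m = -45/4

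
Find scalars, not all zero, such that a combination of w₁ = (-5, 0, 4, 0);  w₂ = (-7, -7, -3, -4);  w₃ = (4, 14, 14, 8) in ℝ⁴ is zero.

Solve the homogeneous system with w₁, w₂, w₃ as columns by row-reducing the coefficient matrix.
The free variable yields coefficients (2, -2, -1) (any nonzero multiple also works).

2w₁ - 2w₂ - w₃ = 0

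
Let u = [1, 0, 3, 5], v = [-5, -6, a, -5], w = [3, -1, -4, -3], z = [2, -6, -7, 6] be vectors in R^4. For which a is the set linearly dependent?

Place the vectors as rows of a 4×4 matrix; dependence ⇔ determinant zero.
Expanding, det = 104*a + 1352.
This vanishes exactly when a = -13.

a = -13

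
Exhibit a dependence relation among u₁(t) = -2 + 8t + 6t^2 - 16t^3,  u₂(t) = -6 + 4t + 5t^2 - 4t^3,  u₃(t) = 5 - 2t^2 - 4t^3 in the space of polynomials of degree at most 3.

Write each element as a vector in ℝ⁴ using {1, t, …, t^3}.
Row-reduce the matrix with u₁, u₂, u₃ as columns; the null space gives the coefficients.
A generator of the null space is (1, -2, -2).

u₁ - 2u₂ - 2u₃ = 0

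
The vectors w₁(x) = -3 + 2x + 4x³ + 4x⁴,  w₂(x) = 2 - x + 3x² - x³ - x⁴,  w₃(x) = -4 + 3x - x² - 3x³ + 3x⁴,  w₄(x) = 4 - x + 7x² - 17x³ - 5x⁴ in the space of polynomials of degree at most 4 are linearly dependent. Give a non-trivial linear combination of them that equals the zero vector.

2w₁ - 3w₂ - 2w₃ + w₄ = 0

Write each element as a vector in ℝ⁵ using {1, x, …, x⁴}.
Set up α₁w₁ + … + α₄w₄ = 0 and solve the homogeneous system.
A generator of the null space is (2, -3, -2, 1).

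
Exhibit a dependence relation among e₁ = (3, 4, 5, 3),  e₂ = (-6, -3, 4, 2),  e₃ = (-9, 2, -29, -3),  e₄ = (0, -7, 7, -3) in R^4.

Set up α₁e₁ + … + α₄e₄ = 0 and solve the homogeneous system.
A generator of the null space is (3, 0, 1, 2).

3e₁ + e₃ + 2e₄ = 0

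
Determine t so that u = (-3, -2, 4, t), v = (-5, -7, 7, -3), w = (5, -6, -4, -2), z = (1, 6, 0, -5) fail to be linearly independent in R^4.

The vectors are dependent exactly when the determinant of the matrix with rows u, v, w, z vanishes.
Cofactor expansion gives det = -160*t - 300.
Solving -160*t - 300 = 0 yields t = -15/8.

t = -15/8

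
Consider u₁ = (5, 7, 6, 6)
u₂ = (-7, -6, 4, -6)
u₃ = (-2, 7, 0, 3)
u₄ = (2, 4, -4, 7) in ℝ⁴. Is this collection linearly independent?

Place the vectors as rows of a 4×4 matrix and reduce to echelon form.
The reduction yields 4 nonzero rows, so the rank is 4.
Since rank = 4 (the number of vectors), the set is linearly independent.

linearly independent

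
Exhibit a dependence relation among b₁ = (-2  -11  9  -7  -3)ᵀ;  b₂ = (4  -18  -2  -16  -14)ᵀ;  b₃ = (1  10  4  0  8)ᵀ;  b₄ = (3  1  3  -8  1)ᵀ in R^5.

b₂ + 2b₃ - 2b₄ = 0

Solve the homogeneous system with b₁, b₂, b₃, b₄ as columns by row-reducing the coefficient matrix.
A generator of the null space is (0, 1, 2, -2).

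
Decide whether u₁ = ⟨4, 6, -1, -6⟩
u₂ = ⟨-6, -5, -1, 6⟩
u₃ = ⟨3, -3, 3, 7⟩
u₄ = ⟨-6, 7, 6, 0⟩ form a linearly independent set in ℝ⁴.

The matrix [u₁|u₂|u₃|u₄] has determinant -1408.
A nonzero determinant means the columns are linearly independent.

linearly independent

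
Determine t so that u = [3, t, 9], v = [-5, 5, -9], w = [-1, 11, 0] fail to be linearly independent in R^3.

t = 17

The set is linearly dependent precisely when det[u; v; w] = 0.
Expanding, det = 9*t - 153.
Solving 9*t - 153 = 0 yields t = 17.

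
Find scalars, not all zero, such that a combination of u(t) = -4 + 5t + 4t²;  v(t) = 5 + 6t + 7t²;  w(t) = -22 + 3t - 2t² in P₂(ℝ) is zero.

Write each element as a vector in ℝ³ using {1, t, t²}.
Set up α₁u + … + α₃w = 0 and solve the homogeneous system.
A generator of the null space is (3, -2, -1).

3u - 2v - w = 0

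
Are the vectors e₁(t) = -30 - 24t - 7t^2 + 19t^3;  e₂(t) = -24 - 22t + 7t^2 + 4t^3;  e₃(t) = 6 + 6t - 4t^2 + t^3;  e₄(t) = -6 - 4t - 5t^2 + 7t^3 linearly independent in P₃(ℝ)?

linearly dependent

Write each element as a coordinate vector in ℝ⁴ using {1, t, …, t^3}.
The matrix [e₁|e₂|e₃|e₄] has determinant 0.
A zero determinant means the columns are linearly dependent.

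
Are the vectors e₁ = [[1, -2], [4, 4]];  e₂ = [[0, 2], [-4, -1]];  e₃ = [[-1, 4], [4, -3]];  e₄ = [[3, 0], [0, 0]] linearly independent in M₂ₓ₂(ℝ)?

linearly independent

Write each element as a coordinate vector in ℝ⁴ using {E₁₁, E₁₂, E₂₁, E₂₂}.
The matrix [e₁|e₂|e₃|e₄] has determinant -216.
A nonzero determinant means the columns are linearly independent.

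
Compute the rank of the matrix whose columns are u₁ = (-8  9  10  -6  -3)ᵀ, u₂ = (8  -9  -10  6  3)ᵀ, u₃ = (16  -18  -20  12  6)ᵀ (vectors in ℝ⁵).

Apply Gaussian elimination to the matrix whose rows are u₁, u₂, u₃.
The echelon form has 1 nonzero row, so the rank is 1.

rank 1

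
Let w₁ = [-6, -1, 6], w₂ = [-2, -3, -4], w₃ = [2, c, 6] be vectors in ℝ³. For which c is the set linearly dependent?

c = 35/9

The vectors are dependent exactly when the determinant of the matrix with rows w₁, w₂, w₃ vanishes.
Expanding, det = 140 - 36*c.
Setting this to zero gives c = 35/9.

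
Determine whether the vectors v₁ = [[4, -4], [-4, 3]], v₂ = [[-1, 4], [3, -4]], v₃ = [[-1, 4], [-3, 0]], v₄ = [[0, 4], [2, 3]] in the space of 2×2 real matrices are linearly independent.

Take coordinates with respect to the standard basis {E₁₁, E₁₂, E₂₁, E₂₂}.
Row-reduce the matrix whose columns are v₁, v₂, v₃, v₄.
The reduction yields 4 nonzero rows, so the rank is 4.
Since rank = 4 (the number of vectors), the set is linearly independent.

linearly independent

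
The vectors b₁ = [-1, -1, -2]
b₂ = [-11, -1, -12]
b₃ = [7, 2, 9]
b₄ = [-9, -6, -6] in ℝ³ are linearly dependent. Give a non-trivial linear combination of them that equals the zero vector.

Solve the homogeneous system with b₁, b₂, b₃, b₄ as columns by row-reducing the coefficient matrix.
One solution (up to scaling) is (3, 1, 2, 0).

3b₁ + b₂ + 2b₃ = 0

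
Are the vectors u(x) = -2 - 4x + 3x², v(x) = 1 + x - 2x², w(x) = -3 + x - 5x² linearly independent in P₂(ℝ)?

Take coordinates with respect to the standard basis {1, x, x²}.
Place the vectors as rows of a 3×3 matrix and reduce to echelon form.
The reduction yields 3 nonzero rows, so the rank is 3.
Since rank = 3 (the number of vectors), the set is linearly independent.

linearly independent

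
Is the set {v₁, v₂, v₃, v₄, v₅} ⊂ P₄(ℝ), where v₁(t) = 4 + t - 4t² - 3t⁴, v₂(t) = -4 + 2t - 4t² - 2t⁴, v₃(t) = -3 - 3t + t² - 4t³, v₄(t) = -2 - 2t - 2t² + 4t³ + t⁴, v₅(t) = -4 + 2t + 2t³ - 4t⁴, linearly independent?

Take coordinates with respect to the standard basis {1, t, …, t⁴}.
Place the vectors as rows of a 5×5 matrix and reduce to echelon form.
The reduction yields 5 nonzero rows, so the rank is 5.
Since rank = 5 (the number of vectors), the set is linearly independent.

linearly independent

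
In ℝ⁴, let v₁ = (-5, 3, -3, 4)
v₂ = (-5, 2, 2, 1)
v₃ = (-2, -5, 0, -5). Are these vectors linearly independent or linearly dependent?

linearly independent

Row-reduce the matrix whose columns are v₁, v₂, v₃.
The reduction yields 3 nonzero rows, so the rank is 3.
Since rank = 3 (the number of vectors), the set is linearly independent.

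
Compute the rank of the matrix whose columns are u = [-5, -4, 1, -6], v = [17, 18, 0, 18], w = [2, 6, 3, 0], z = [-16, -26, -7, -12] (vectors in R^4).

rank 2

Put the 4×4 matrix [u|v|w|z] into echelon form.
Exactly 2 pivots survive; hence the rank is 2.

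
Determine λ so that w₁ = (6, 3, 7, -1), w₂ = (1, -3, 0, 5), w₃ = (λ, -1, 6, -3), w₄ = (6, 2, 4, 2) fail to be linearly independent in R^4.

λ = -3/4

Place the vectors as rows of a 4×4 matrix; dependence ⇔ determinant zero.
Expanding, det = 64*λ + 48.
Setting this to zero gives λ = -3/4.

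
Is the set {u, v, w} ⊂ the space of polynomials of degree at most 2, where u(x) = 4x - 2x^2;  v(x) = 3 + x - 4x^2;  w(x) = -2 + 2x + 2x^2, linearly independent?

Write each element as a coordinate vector in ℝ³ using {1, x, x^2}.
Row-reduce the matrix whose columns are u, v, w.
The reduction yields 3 nonzero rows, so the rank is 3.
Since rank = 3 (the number of vectors), the set is linearly independent.

linearly independent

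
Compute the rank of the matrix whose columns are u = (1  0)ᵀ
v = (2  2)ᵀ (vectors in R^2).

Apply Gaussian elimination to the matrix whose rows are u, v.
Reduction leaves 2 leading entries, giving rank 2.

rank 2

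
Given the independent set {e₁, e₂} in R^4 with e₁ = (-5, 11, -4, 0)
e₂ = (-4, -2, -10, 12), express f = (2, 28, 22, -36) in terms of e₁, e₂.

Since e₁, e₂ are independent, the coefficients expressing f are uniquely determined by a linear system.
Back-substitution yields (c₁, c₂) = (2, -3).

f = 2e₁ - 3e₂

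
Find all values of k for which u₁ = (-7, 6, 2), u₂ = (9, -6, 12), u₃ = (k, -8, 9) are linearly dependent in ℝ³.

k = 11

The vectors are dependent exactly when the determinant of the matrix with rows u₁, u₂, u₃ vanishes.
Cofactor expansion gives det = 84*k - 924.
Solving 84*k - 924 = 0 yields k = 11.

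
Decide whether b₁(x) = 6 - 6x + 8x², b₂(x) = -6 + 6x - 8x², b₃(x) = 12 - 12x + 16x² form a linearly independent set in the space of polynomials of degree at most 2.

linearly dependent

Take coordinates with respect to the standard basis {1, x, x²}.
Form the 3×3 matrix with these as columns; its determinant is 0.
A zero determinant means the columns are linearly dependent.
Indeed b₁ + b₂ = 0.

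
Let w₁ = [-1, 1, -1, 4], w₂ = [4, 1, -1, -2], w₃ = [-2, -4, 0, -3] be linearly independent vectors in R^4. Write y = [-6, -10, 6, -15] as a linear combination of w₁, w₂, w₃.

y = -4w₁ - 2w₂ + w₃

Write y = c₁w₁ + … + c₃w₃ and equate components.
Back-substitution yields (c₁, c₂, c₃) = (-4, -2, 1).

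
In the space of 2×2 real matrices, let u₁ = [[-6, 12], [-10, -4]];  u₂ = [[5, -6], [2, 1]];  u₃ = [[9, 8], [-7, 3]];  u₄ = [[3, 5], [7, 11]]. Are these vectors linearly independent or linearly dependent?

linearly independent

Take coordinates with respect to the standard basis {E₁₁, E₁₂, E₂₁, E₂₂}.
Form the 4×4 matrix with these as columns; its determinant is -1422.
A nonzero determinant means the columns are linearly independent.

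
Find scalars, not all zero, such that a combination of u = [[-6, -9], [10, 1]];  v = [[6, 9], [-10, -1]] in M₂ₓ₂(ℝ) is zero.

u + v = 0

Write each element as a vector in ℝ⁴ using {E₁₁, E₁₂, E₂₁, E₂₂}.
Solve the homogeneous system with u, v as columns by row-reducing the coefficient matrix.
A generator of the null space is (1, 1).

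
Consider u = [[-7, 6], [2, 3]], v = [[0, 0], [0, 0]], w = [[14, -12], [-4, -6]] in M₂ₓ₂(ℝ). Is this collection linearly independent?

linearly dependent

Take coordinates with respect to the standard basis {E₁₁, E₁₂, E₂₁, E₂₂}.
One of the vectors is the zero vector, so the set is linearly dependent.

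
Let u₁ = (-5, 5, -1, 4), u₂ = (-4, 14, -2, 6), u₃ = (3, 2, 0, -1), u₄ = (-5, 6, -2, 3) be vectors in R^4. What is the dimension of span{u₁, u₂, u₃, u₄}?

Row-reduce the 4×4 matrix with these as rows.
Reduction leaves 3 leading entries, giving rank 3.

3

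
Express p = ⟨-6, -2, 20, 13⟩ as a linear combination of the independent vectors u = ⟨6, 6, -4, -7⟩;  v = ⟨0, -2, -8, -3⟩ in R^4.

Since u, v are independent, the coefficients expressing p are uniquely determined by a linear system.
The system has the unique solution (c₁, c₂) = (-1, -2).

p = -u - 2v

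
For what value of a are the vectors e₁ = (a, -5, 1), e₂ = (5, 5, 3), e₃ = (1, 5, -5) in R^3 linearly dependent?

a = -3

The vectors are dependent exactly when the determinant of the matrix with rows e₁, e₂, e₃ vanishes.
Expanding, det = -40*a - 120.
Solving -40*a - 120 = 0 yields a = -3.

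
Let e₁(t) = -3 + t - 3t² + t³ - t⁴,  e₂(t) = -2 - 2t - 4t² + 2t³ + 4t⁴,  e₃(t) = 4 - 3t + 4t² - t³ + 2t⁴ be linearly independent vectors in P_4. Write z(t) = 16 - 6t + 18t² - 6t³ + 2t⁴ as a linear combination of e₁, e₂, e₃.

z = -2e₁ - e₂ + 2e₃

Take coordinate vectors relative to {1, t, …, t⁴}.
Write z = a₁e₁ + … + a₃e₃ and equate components.
The system has the unique solution (a₁, a₂, a₃) = (-2, -1, 2).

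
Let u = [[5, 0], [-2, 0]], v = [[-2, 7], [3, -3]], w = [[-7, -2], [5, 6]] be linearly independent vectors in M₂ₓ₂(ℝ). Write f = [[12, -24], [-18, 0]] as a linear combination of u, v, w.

f = -2u - 4v - 2w

Identify each element with its coordinate vector in ℝ⁴ via {E₁₁, E₁₂, E₂₁, E₂₂}.
Write f = c₁u + … + c₃w and equate components.
The system has the unique solution (c₁, c₂, c₃) = (-2, -4, -2).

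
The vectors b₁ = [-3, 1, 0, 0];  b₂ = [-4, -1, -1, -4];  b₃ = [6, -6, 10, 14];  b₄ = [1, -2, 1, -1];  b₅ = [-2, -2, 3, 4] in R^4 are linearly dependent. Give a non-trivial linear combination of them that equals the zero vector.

Set up α₁b₁ + … + α₅b₅ = 0 and solve the homogeneous system.
The free variable yields coefficients (0, 2, 1, -2, -2) (any nonzero multiple also works).

2b₂ + b₃ - 2b₄ - 2b₅ = 0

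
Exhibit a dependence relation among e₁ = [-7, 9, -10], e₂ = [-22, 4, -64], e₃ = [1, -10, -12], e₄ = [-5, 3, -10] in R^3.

Solve the homogeneous system with e₁, e₂, e₃, e₄ as columns by row-reducing the coefficient matrix.
The free variable yields coefficients (2, -1, 2, 2) (any nonzero multiple also works).

2e₁ - e₂ + 2e₃ + 2e₄ = 0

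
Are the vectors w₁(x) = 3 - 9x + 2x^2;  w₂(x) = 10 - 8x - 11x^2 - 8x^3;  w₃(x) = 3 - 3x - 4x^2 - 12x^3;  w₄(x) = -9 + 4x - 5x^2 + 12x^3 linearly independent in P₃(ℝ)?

Write each element as a coordinate vector in ℝ⁴ using {1, x, …, x^3}.
The matrix [w₁|w₂|w₃|w₄] has determinant -11604.
A nonzero determinant means the columns are linearly independent.

linearly independent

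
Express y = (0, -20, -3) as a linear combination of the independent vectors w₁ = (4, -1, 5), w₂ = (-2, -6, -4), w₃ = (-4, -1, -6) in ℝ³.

y = -w₁ + 4w₂ - 3w₃

Set up the augmented matrix [w₁ | w₂ | w₃ | y] and row-reduce.
The system has the unique solution (α₁, α₂, α₃) = (-1, 4, -3).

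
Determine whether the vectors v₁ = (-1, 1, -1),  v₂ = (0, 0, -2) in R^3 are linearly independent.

Row-reduce the matrix whose columns are v₁, v₂.
The reduction yields 2 nonzero rows, so the rank is 2.
Since rank = 2 (the number of vectors), the set is linearly independent.

linearly independent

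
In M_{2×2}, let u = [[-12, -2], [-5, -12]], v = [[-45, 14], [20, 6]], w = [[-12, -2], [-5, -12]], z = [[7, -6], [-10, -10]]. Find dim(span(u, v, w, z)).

Pass to coordinate vectors with respect to the basis {E₁₁, E₁₂, E₂₁, E₂₂}.
Form the matrix with u, v, w, z as columns and reduce.
Reduction leaves 2 leading entries, giving rank 2.

2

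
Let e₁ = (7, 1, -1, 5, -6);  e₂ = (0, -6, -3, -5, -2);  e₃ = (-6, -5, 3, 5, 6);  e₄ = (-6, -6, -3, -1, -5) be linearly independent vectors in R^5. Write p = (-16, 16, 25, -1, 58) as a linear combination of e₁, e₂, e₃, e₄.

Set up the augmented matrix [e₁ | e₂ | e₃ | e₄ | p] and row-reduce.
Row-reducing the augmented matrix gives the unique coefficients (a₁, …, a₄) = (-4, -1, 2, -4).

p = -4e₁ - e₂ + 2e₃ - 4e₄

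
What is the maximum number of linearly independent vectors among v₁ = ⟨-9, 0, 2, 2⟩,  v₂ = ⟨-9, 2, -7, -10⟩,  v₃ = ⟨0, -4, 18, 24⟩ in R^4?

Apply Gaussian elimination to the matrix whose rows are v₁, v₂, v₃.
Reduction leaves 2 leading entries, giving rank 2.

2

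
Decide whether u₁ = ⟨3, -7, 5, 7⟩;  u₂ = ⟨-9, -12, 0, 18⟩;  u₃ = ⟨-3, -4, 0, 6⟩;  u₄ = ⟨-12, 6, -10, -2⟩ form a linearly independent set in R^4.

linearly dependent

Place the vectors as rows of a 4×4 matrix and reduce to echelon form.
The reduction yields 2 nonzero rows, so the rank is 2.
Since rank 2 < 4, the set is linearly dependent.
Indeed u₂ - 3u₃ = 0.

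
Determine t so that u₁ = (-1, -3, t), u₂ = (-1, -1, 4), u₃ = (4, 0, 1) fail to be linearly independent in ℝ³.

The vectors are dependent exactly when the determinant of the matrix with rows u₁, u₂, u₃ vanishes.
The determinant works out to 4*t - 50.
Solving 4*t - 50 = 0 yields t = 25/2.

t = 25/2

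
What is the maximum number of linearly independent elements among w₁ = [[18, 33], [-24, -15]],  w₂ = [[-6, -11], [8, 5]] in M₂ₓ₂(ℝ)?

Use coordinates relative to {E₁₁, E₁₂, E₂₁, E₂₂}.
Put the 4×2 matrix [w₁|w₂] into echelon form.
Exactly 1 pivot survives; hence the rank is 1.

1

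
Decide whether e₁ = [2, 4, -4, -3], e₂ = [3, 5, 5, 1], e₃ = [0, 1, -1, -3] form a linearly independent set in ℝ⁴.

linearly independent

Place the vectors as rows of a 3×4 matrix and reduce to echelon form.
The reduction yields 3 nonzero rows, so the rank is 3.
Since rank = 3 (the number of vectors), the set is linearly independent.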